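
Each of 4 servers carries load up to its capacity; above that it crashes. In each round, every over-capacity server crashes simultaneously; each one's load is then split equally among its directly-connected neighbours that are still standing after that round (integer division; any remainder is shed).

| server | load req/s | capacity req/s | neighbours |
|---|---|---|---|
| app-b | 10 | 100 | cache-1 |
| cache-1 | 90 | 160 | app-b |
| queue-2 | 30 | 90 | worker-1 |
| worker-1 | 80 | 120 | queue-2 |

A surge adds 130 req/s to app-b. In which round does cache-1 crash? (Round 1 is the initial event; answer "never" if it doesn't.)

2

Round 1 — app-b at 140 > 100. app-b crashes.
  app-b sheds 140 req/s to cache-1: 140 each.
    cache-1: 90+140 = 230 > 160
Round 2 — cache-1 crashes.
  cache-1 sheds 230 req/s: no online neighbours, lost.
No further crashes.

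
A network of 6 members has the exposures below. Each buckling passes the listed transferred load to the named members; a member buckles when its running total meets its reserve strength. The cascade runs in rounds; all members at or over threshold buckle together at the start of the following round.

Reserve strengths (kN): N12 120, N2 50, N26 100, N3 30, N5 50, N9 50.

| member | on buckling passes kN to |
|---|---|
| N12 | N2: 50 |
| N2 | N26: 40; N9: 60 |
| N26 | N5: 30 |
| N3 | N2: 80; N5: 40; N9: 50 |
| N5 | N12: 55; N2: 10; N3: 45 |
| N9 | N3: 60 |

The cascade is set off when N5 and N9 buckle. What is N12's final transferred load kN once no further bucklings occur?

55

Round 1 — N5, N9 buckle (initial).
  N12: +55 → 55 < 120
  N2: +10 → 10 < 50
  N3: +45+60 → 105 ≥ 30
Round 2 — N3 buckles.
  N2: +80 → 90 ≥ 50
Round 3 — N2 buckles.
  N26: +40 → 40 < 100
No further bucklings.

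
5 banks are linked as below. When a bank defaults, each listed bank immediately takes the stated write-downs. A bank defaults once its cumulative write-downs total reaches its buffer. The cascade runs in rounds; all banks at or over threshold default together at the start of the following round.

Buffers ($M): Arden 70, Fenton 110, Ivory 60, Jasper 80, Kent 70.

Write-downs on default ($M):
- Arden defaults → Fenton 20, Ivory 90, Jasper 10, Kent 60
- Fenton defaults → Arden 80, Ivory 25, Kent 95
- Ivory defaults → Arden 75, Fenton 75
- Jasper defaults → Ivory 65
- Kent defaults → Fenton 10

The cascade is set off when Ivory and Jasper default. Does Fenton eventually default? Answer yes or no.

Round 1 — Ivory, Jasper default (initial).
  Arden: +75 → 75 ≥ 70
  Fenton: +75 → 75 < 110
Round 2 — Arden defaults.
  Fenton: +20 → 95 < 110
  Kent: +60 → 60 < 70
No further defaults.

no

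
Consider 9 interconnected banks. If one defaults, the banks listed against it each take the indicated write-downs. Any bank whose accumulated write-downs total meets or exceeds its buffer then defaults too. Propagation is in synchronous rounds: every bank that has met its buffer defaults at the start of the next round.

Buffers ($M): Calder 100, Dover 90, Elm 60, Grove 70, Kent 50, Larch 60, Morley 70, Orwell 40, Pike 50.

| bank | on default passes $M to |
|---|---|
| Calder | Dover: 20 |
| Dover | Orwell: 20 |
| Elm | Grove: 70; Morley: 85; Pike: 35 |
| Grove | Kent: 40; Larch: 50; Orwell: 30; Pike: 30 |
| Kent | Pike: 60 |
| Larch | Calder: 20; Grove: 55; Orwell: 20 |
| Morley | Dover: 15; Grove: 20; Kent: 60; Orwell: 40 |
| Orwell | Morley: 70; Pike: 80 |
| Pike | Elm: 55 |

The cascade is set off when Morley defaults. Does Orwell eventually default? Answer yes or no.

Round 1 — Morley defaults (initial).
  Dover: +15 → 15 < 90
  Grove: +20 → 20 < 70
  Kent: +60 → 60 ≥ 50
  Orwell: +40 → 40 ≥ 40
Round 2 — Kent, Orwell default.
  Pike: +60+80 → 140 ≥ 50
Round 3 — Pike defaults.
  Elm: +55 → 55 < 60
No further defaults.

yes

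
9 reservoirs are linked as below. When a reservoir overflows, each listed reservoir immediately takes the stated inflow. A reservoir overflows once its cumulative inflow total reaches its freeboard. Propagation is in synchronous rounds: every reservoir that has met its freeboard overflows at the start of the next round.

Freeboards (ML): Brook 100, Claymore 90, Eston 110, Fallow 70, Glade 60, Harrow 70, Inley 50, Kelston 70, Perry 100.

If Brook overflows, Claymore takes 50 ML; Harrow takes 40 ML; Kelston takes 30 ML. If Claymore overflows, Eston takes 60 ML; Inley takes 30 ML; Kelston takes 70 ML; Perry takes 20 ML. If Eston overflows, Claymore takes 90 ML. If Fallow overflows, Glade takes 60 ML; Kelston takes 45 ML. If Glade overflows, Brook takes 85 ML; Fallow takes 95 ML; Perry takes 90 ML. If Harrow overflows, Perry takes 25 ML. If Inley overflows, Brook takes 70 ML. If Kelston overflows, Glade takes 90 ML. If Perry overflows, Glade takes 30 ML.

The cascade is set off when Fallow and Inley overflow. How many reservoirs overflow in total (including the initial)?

5

Round 1 — Fallow, Inley overflow (initial).
  Brook: +70 → 70 < 100
  Glade: +60 → 60 ≥ 60
  Kelston: +45 → 45 < 70
Round 2 — Glade overflows.
  Brook: +85 → 155 ≥ 100
  Perry: +90 → 90 < 100
Round 3 — Brook overflows.
  Claymore: +50 → 50 < 90
  Harrow: +40 → 40 < 70
  Kelston: +30 → 75 ≥ 70
Round 4 — Kelston overflows.
No further overflows.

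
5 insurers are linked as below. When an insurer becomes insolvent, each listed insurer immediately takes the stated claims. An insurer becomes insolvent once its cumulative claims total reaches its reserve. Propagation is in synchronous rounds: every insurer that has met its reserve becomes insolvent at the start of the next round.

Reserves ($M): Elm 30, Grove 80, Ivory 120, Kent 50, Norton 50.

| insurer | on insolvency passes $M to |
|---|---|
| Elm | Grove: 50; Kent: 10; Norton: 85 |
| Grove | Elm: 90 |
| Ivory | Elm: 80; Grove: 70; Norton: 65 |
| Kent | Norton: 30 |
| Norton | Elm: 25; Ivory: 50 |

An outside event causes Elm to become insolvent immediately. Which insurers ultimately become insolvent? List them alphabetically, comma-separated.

Elm, Norton

Round 1 — Elm becomes insolvent (initial).
  Grove: +50 → 50 < 80
  Kent: +10 → 10 < 50
  Norton: +85 → 85 ≥ 50
Round 2 — Norton becomes insolvent.
  Ivory: +50 → 50 < 120
No further insolvencies.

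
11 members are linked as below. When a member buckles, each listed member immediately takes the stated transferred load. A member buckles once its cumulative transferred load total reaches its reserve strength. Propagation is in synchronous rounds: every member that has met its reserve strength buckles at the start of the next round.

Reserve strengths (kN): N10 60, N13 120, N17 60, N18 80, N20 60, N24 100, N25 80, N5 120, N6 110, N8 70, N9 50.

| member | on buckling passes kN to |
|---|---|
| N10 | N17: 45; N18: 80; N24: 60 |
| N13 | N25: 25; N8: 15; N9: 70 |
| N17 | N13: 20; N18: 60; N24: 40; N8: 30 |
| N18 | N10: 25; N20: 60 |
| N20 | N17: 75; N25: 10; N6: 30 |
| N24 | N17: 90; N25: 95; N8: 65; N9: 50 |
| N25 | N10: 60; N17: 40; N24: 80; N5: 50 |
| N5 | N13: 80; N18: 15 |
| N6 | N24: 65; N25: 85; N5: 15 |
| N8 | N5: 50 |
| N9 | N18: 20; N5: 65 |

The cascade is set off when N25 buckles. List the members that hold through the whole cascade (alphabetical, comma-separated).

N13, N6

Round 1 — N25 buckles (initial).
  N10: +60 → 60 ≥ 60
  N17: +40 → 40 < 60
  N24: +80 → 80 < 100
  N5: +50 → 50 < 120
Round 2 — N10 buckles.
  N17: +45 → 85 ≥ 60
  N18: +80 → 80 ≥ 80
  N24: +60 → 140 ≥ 100
Round 3 — N17, N18, N24 buckle.
  N13: +20 → 20 < 120
  N20: +60 → 60 ≥ 60
  N8: +30+65 → 95 ≥ 70
  N9: +50 → 50 ≥ 50
Round 4 — N20, N8, N9 buckle.
  N5: +50+65 → 165 ≥ 120
  N6: +30 → 30 < 110
Round 5 — N5 buckles.
  N13: +80 → 100 < 120
No further bucklings.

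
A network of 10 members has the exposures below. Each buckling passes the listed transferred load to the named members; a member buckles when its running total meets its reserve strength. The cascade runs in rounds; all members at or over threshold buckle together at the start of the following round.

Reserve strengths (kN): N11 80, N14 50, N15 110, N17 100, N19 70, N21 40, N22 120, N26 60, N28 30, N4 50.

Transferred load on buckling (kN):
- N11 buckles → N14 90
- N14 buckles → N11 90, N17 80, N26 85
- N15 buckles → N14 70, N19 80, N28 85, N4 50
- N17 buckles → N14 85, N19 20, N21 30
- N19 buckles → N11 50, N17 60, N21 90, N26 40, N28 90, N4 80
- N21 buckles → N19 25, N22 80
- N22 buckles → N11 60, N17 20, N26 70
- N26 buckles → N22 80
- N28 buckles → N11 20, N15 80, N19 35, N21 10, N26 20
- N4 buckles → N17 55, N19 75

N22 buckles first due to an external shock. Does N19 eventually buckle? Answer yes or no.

no

Round 1 — N22 buckles (initial).
  N11: +60 → 60 < 80
  N17: +20 → 20 < 100
  N26: +70 → 70 ≥ 60
Round 2 — N26 buckles.
No further bucklings.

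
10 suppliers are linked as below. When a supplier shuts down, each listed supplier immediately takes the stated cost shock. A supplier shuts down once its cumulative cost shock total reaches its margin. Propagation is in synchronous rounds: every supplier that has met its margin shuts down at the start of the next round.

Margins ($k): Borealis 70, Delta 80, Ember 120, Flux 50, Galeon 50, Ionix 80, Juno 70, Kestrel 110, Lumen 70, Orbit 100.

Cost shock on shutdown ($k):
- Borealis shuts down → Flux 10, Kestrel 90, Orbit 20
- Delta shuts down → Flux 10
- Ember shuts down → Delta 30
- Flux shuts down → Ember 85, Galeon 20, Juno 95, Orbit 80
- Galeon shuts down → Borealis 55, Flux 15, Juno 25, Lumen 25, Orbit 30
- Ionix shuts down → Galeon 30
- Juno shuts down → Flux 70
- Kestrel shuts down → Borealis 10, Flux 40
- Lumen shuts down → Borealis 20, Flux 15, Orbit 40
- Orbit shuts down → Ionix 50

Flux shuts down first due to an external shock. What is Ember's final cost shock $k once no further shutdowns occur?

85

Round 1 — Flux shuts down (initial).
  Ember: +85 → 85 < 120
  Galeon: +20 → 20 < 50
  Juno: +95 → 95 ≥ 70
  Orbit: +80 → 80 < 100
Round 2 — Juno shuts down.
No further shutdowns.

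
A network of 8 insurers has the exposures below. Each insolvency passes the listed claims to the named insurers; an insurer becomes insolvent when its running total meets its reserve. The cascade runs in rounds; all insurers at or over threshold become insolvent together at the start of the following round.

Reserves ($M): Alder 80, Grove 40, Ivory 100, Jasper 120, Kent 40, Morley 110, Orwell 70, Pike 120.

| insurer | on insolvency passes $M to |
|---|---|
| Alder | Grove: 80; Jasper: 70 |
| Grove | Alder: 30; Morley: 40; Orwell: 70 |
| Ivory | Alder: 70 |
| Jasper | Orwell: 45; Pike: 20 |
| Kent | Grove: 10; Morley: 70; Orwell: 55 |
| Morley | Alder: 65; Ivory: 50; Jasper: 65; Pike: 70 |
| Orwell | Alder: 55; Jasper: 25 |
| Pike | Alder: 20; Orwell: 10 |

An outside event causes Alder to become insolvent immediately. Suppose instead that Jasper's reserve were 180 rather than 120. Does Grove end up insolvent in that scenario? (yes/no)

With Jasper's reserve at 180:
Round 1 — Alder becomes insolvent (initial).
  Grove: +80 → 80 ≥ 40
  Jasper: +70 → 70 < 180
Round 2 — Grove becomes insolvent.
  Morley: +40 → 40 < 110
  Orwell: +70 → 70 ≥ 70
Round 3 — Orwell becomes insolvent.
  Jasper: +25 → 95 < 180
No further insolvencies.

yes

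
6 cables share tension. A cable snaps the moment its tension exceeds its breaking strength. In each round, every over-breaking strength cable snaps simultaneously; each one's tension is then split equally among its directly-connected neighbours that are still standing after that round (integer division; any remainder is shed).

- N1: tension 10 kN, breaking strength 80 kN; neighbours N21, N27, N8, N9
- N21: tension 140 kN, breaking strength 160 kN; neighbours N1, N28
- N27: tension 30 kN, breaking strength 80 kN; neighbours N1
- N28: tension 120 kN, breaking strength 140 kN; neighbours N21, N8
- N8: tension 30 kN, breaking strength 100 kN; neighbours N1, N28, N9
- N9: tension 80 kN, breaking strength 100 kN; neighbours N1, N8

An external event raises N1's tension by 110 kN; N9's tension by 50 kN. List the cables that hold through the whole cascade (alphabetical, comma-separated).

N27

Round 1 — N1 at 120 > 80; N9 at 130 > 100. N1, N9 snap.
  N1 sheds 120 kN to N21, N27, N8: 40 each.
    N21: 140+40 = 180 > 160
    N27: 30+40 = 70 ≤ 80
    N8: 30+40 = 70 ≤ 100
  N9 sheds 130 kN to N8: 130 each.
    N8: 70+130 = 200 > 100
Round 2 — N21, N8 snap.
  N21 sheds 180 kN to N28: 180 each.
    N28: 120+180 = 300 > 140
  N8 sheds 200 kN to N28: 200 each.
    N28: 300+200 = 500 > 140
Round 3 — N28 snaps.
  N28 sheds 500 kN: no online neighbours, lost.
No further breaks.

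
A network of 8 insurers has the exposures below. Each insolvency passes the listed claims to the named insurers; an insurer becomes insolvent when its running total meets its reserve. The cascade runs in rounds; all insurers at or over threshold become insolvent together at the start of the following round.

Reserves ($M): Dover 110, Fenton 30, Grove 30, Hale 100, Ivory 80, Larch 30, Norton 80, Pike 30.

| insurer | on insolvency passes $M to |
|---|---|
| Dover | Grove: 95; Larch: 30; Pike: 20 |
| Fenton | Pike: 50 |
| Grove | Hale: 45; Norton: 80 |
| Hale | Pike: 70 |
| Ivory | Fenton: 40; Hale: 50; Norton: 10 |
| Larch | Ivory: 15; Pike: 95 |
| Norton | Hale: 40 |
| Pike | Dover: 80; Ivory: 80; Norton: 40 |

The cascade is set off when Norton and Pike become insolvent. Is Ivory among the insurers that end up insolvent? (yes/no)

Round 1 — Norton, Pike become insolvent (initial).
  Dover: +80 → 80 < 110
  Hale: +40 → 40 < 100
  Ivory: +80 → 80 ≥ 80
Round 2 — Ivory becomes insolvent.
  Fenton: +40 → 40 ≥ 30
  Hale: +50 → 90 < 100
Round 3 — Fenton becomes insolvent.
No further insolvencies.

yes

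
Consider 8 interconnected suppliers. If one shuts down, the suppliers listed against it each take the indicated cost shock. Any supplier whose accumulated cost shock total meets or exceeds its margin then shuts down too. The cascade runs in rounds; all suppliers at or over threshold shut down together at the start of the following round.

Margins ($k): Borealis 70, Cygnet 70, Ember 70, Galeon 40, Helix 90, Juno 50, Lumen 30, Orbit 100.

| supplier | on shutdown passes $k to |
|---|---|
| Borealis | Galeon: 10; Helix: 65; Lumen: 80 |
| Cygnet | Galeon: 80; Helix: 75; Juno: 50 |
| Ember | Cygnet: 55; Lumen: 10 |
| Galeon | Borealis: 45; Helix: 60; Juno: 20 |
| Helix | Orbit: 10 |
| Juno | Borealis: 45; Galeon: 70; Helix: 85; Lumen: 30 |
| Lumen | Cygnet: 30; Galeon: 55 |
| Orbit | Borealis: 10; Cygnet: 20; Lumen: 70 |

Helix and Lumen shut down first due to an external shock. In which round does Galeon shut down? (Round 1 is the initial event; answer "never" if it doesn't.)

2

Round 1 — Helix, Lumen shut down (initial).
  Cygnet: +30 → 30 < 70
  Galeon: +55 → 55 ≥ 40
  Orbit: +10 → 10 < 100
Round 2 — Galeon shuts down.
  Borealis: +45 → 45 < 70
  Juno: +20 → 20 < 50
No further shutdowns.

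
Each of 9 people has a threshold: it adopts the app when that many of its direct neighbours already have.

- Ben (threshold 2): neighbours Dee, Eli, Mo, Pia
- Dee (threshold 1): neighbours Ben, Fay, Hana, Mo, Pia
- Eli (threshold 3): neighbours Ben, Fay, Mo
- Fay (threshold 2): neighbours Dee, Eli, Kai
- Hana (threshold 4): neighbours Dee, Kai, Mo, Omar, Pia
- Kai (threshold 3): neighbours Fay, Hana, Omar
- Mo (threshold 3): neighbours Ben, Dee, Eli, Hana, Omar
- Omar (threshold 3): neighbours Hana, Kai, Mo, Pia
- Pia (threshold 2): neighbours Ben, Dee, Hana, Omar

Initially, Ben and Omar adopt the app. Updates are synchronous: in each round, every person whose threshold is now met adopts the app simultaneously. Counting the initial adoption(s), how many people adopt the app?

6

Round 1 — Ben, Omar adopt the app (initial).
Round 2 — checking thresholds:
  Dee: 1 of 5 neighbours ≥ 1, adopts the app.
  Eli: 1 of 3 neighbours < 3, below threshold.
  Hana: 1 of 5 neighbours < 4, below threshold.
  Kai: 1 of 3 neighbours < 3, below threshold.
  Mo: 2 of 5 neighbours < 3, below threshold.
  Pia: 2 of 4 neighbours ≥ 2, adopts the app.
Round 3 — checking thresholds:
  Eli: 1 of 3 neighbours < 3, below threshold.
  Fay: 1 of 3 neighbours < 2, below threshold.
  Hana: 3 of 5 neighbours < 4, below threshold.
  Kai: 1 of 3 neighbours < 3, below threshold.
  Mo: 3 of 5 neighbours ≥ 3, adopts the app.
Round 4 — checking thresholds:
  Eli: 2 of 3 neighbours < 3, below threshold.
  Fay: 1 of 3 neighbours < 2, below threshold.
  Hana: 4 of 5 neighbours ≥ 4, adopts the app.
  Kai: 1 of 3 neighbours < 3, below threshold.
Round 5 — no new adoptions; cascade stops.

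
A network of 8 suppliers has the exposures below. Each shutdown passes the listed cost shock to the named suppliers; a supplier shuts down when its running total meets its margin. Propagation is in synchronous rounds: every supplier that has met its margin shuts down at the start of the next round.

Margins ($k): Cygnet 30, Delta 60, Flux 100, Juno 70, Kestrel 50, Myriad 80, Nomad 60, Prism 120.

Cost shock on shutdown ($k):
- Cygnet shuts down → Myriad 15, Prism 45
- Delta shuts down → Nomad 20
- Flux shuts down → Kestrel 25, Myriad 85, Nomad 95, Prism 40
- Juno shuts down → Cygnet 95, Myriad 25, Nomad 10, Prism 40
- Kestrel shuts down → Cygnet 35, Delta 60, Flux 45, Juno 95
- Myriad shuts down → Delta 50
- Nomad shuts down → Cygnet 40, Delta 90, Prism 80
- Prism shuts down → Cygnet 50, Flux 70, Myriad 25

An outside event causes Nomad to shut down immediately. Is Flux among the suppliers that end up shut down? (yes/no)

no

Round 1 — Nomad shuts down (initial).
  Cygnet: +40 → 40 ≥ 30
  Delta: +90 → 90 ≥ 60
  Prism: +80 → 80 < 120
Round 2 — Cygnet, Delta shut down.
  Myriad: +15 → 15 < 80
  Prism: +45 → 125 ≥ 120
Round 3 — Prism shuts down.
  Flux: +70 → 70 < 100
  Myriad: +25 → 40 < 80
No further shutdowns.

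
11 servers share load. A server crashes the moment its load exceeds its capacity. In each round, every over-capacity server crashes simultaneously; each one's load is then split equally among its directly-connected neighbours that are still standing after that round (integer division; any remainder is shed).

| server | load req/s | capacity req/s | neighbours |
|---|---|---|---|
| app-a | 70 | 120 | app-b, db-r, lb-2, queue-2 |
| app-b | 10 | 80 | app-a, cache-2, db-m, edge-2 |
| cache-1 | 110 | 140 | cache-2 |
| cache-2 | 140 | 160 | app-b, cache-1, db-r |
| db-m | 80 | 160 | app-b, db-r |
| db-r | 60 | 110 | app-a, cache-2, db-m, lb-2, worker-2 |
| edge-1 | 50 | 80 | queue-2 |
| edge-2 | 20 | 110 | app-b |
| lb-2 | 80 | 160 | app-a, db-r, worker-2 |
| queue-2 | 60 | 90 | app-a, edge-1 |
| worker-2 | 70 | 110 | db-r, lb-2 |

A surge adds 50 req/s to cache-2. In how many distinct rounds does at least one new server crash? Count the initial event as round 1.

Round 1 — cache-2 at 190 > 160. cache-2 crashes.
  cache-2 sheds 190 req/s to app-b, cache-1, db-r: 63 each (1 lost).
    app-b: 10+63 = 73 ≤ 80
    cache-1: 110+63 = 173 > 140
    db-r: 60+63 = 123 > 110
Round 2 — cache-1, db-r crash.
  cache-1 sheds 173 req/s: no online neighbours, lost.
  db-r sheds 123 req/s to app-a, db-m, lb-2, worker-2: 30 each (3 lost).
    app-a: 70+30 = 100 ≤ 120
    db-m: 80+30 = 110 ≤ 160
    lb-2: 80+30 = 110 ≤ 160
    worker-2: 70+30 = 100 ≤ 110
No further crashes.

2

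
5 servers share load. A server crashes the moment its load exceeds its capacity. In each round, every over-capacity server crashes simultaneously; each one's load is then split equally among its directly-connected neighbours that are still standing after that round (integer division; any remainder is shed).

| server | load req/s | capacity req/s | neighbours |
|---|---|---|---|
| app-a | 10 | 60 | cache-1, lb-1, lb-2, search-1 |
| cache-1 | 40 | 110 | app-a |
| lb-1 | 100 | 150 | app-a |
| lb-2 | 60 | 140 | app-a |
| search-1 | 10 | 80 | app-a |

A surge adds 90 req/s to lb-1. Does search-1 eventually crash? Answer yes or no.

no

Round 1 — lb-1 at 190 > 150. lb-1 crashes.
  lb-1 sheds 190 req/s to app-a: 190 each.
    app-a: 10+190 = 200 > 60
Round 2 — app-a crashes.
  app-a sheds 200 req/s to cache-1, lb-2, search-1: 66 each (2 lost).
    cache-1: 40+66 = 106 ≤ 110
    lb-2: 60+66 = 126 ≤ 140
    search-1: 10+66 = 76 ≤ 80
No further crashes.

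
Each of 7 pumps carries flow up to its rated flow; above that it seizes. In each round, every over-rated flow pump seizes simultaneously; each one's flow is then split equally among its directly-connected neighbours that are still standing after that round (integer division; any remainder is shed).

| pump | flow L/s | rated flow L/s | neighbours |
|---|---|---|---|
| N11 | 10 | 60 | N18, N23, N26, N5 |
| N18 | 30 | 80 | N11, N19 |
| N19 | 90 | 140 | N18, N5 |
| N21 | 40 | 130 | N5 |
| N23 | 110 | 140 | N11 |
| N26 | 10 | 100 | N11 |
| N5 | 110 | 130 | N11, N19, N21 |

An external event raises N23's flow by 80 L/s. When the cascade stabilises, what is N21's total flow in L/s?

128

Round 1 — N23 at 190 > 140. N23 seizes.
  N23 sheds 190 L/s to N11: 190 each.
    N11: 10+190 = 200 > 60
Round 2 — N11 seizes.
  N11 sheds 200 L/s to N18, N26, N5: 66 each (2 lost).
    N18: 30+66 = 96 > 80
    N26: 10+66 = 76 ≤ 100
    N5: 110+66 = 176 > 130
Round 3 — N18, N5 seize.
  N18 sheds 96 L/s to N19: 96 each.
    N19: 90+96 = 186 > 140
  N5 sheds 176 L/s to N19, N21: 88 each.
    N19: 186+88 = 274 > 140
    N21: 40+88 = 128 ≤ 130
Round 4 — N19 seizes.
  N19 sheds 274 L/s: no online neighbours, lost.
No further seizures.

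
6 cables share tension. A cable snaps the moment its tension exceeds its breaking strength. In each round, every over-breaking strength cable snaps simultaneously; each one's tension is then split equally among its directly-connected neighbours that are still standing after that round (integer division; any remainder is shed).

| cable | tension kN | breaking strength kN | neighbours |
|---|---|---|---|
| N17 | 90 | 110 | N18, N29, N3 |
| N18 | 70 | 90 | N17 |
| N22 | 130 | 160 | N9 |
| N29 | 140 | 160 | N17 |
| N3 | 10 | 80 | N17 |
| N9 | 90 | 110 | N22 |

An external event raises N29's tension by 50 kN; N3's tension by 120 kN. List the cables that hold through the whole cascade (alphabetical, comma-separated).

N22, N9

Round 1 — N29 at 190 > 160; N3 at 130 > 80. N29, N3 snap.
  N29 sheds 190 kN to N17: 190 each.
    N17: 90+190 = 280 > 110
  N3 sheds 130 kN to N17: 130 each.
    N17: 280+130 = 410 > 110
Round 2 — N17 snaps.
  N17 sheds 410 kN to N18: 410 each.
    N18: 70+410 = 480 > 90
Round 3 — N18 snaps.
  N18 sheds 480 kN: no online neighbours, lost.
No further breaks.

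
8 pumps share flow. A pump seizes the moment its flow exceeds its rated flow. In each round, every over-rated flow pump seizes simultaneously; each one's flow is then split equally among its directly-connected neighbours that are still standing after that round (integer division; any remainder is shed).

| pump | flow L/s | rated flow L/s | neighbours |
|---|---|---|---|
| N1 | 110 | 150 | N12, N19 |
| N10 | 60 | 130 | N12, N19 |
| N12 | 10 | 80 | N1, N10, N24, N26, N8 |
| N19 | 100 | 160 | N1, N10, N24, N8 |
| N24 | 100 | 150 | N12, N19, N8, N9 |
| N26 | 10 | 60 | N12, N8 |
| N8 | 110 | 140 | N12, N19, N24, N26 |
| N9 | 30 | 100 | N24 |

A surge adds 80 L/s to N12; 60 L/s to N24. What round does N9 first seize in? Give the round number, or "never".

Round 1 — N12 at 90 > 80; N24 at 160 > 150. N12, N24 seize.
  N12 sheds 90 L/s to N1, N10, N26, N8: 22 each (2 lost).
    N1: 110+22 = 132 ≤ 150
    N10: 60+22 = 82 ≤ 130
    N26: 10+22 = 32 ≤ 60
    N8: 110+22 = 132 ≤ 140
  N24 sheds 160 L/s to N19, N8, N9: 53 each (1 lost).
    N19: 100+53 = 153 ≤ 160
    N8: 132+53 = 185 > 140
    N9: 30+53 = 83 ≤ 100
Round 2 — N8 seizes.
  N8 sheds 185 L/s to N19, N26: 92 each (1 lost).
    N19: 153+92 = 245 > 160
    N26: 32+92 = 124 > 60
Round 3 — N19, N26 seize.
  N19 sheds 245 L/s to N1, N10: 122 each (1 lost).
    N1: 132+122 = 254 > 150
    N10: 82+122 = 204 > 130
  N26 sheds 124 L/s: no online neighbours, lost.
Round 4 — N1, N10 seize.
  N1 sheds 254 L/s: no online neighbours, lost.
  N10 sheds 204 L/s: no online neighbours, lost.
No further seizures.

never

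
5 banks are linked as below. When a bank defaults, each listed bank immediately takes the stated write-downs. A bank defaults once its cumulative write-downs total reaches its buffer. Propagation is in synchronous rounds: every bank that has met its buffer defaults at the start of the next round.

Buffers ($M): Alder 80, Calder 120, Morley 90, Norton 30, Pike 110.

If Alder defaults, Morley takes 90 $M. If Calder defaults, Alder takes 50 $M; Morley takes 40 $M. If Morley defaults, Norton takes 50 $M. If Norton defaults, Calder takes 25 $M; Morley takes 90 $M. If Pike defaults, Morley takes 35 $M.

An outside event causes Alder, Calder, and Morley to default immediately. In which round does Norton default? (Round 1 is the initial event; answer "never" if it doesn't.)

Round 1 — Alder, Calder, Morley default (initial).
  Norton: +50 → 50 ≥ 30
Round 2 — Norton defaults.
No further defaults.

2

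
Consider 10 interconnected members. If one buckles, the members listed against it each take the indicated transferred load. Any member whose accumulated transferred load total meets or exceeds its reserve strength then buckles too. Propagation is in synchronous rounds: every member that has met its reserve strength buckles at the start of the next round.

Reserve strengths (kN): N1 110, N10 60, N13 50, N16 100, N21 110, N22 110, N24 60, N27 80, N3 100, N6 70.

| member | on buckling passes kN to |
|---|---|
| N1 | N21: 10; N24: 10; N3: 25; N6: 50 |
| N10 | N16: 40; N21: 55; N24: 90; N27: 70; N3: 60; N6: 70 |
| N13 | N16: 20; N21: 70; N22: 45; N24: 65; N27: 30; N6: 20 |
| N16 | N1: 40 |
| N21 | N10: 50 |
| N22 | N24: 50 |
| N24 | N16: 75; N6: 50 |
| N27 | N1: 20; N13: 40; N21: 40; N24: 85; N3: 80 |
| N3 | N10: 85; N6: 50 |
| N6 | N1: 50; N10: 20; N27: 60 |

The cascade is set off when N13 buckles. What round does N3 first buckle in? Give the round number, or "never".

Round 1 — N13 buckles (initial).
  N16: +20 → 20 < 100
  N21: +70 → 70 < 110
  N22: +45 → 45 < 110
  N24: +65 → 65 ≥ 60
  N27: +30 → 30 < 80
  N6: +20 → 20 < 70
Round 2 — N24 buckles.
  N16: +75 → 95 < 100
  N6: +50 → 70 ≥ 70
Round 3 — N6 buckles.
  N1: +50 → 50 < 110
  N10: +20 → 20 < 60
  N27: +60 → 90 ≥ 80
Round 4 — N27 buckles.
  N1: +20 → 70 < 110
  N21: +40 → 110 ≥ 110
  N3: +80 → 80 < 100
Round 5 — N21 buckles.
  N10: +50 → 70 ≥ 60
Round 6 — N10 buckles.
  N16: +40 → 135 ≥ 100
  N3: +60 → 140 ≥ 100
Round 7 — N16, N3 buckle.
  N1: +40 → 110 ≥ 110
Round 8 — N1 buckles.
No further bucklings.

7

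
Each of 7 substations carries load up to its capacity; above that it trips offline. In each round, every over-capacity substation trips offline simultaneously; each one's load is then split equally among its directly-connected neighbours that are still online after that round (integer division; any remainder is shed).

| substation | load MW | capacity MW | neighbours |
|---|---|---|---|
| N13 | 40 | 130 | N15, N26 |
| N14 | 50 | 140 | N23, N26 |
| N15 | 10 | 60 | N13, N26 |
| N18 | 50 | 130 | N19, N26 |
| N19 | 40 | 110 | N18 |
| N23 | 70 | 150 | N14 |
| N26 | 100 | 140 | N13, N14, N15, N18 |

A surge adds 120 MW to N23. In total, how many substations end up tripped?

Round 1 — N23 at 190 > 150. N23 trips offline.
  N23 sheds 190 MW to N14: 190 each.
    N14: 50+190 = 240 > 140
Round 2 — N14 trips offline.
  N14 sheds 240 MW to N26: 240 each.
    N26: 100+240 = 340 > 140
Round 3 — N26 trips offline.
  N26 sheds 340 MW to N13, N15, N18: 113 each (1 lost).
    N13: 40+113 = 153 > 130
    N15: 10+113 = 123 > 60
    N18: 50+113 = 163 > 130
Round 4 — N13, N15, N18 trip offline.
  N13 sheds 153 MW: no online neighbours, lost.
  N15 sheds 123 MW: no online neighbours, lost.
  N18 sheds 163 MW to N19: 163 each.
    N19: 40+163 = 203 > 110
Round 5 — N19 trips offline.
  N19 sheds 203 MW: no online neighbours, lost.
No further trips.

7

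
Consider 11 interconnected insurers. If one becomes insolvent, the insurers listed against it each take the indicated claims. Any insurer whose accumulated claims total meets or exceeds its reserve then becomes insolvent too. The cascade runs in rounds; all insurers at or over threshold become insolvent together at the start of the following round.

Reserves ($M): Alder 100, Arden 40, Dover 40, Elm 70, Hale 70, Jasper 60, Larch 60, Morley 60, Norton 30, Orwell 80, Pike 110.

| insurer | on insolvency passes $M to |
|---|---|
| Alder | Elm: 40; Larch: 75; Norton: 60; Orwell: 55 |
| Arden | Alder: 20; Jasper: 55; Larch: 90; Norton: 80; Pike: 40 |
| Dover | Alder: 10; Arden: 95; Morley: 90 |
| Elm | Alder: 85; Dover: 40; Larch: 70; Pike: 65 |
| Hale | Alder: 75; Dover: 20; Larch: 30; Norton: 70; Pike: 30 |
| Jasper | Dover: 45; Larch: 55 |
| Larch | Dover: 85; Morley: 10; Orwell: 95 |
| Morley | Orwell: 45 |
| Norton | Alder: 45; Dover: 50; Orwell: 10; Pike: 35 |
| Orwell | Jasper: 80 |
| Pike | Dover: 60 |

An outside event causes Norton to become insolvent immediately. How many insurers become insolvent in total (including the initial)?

Round 1 — Norton becomes insolvent (initial).
  Alder: +45 → 45 < 100
  Dover: +50 → 50 ≥ 40
  Orwell: +10 → 10 < 80
  Pike: +35 → 35 < 110
Round 2 — Dover becomes insolvent.
  Alder: +10 → 55 < 100
  Arden: +95 → 95 ≥ 40
  Morley: +90 → 90 ≥ 60
Round 3 — Arden, Morley become insolvent.
  Alder: +20 → 75 < 100
  Jasper: +55 → 55 < 60
  Larch: +90 → 90 ≥ 60
  Orwell: +45 → 55 < 80
  Pike: +40 → 75 < 110
Round 4 — Larch becomes insolvent.
  Orwell: +95 → 150 ≥ 80
Round 5 — Orwell becomes insolvent.
  Jasper: +80 → 135 ≥ 60
Round 6 — Jasper becomes insolvent.
No further insolvencies.

7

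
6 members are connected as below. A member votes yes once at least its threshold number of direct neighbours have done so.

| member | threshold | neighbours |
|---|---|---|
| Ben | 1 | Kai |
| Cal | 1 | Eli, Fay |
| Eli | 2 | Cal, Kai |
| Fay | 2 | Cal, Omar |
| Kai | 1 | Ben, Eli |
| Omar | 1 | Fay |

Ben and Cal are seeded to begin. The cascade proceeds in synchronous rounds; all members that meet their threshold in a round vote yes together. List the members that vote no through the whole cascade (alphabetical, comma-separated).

Fay, Omar

Round 1 — Ben, Cal vote yes (initial).
Round 2 — checking thresholds:
  Eli: 1 of 2 neighbours < 2, not yet.
  Fay: 1 of 2 neighbours < 2, not yet.
  Kai: 1 of 2 neighbours ≥ 1, votes yes.
Round 3 — checking thresholds:
  Eli: 2 of 2 neighbours ≥ 2, votes yes.
  Fay: 1 of 2 neighbours < 2, not yet.
Round 4 — no new yes votes; cascade stops.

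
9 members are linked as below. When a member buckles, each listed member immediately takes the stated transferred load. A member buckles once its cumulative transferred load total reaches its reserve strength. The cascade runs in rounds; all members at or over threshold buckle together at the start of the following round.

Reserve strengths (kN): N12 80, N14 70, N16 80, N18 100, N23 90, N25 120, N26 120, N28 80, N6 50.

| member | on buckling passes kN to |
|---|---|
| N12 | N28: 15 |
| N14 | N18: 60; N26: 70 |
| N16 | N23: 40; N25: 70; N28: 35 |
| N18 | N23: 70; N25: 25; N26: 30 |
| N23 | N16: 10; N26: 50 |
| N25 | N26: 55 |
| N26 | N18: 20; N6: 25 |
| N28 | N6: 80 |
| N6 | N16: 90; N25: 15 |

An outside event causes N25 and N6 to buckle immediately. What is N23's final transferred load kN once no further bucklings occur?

Round 1 — N25, N6 buckle (initial).
  N16: +90 → 90 ≥ 80
  N26: +55 → 55 < 120
Round 2 — N16 buckles.
  N23: +40 → 40 < 90
  N28: +35 → 35 < 80
No further bucklings.

40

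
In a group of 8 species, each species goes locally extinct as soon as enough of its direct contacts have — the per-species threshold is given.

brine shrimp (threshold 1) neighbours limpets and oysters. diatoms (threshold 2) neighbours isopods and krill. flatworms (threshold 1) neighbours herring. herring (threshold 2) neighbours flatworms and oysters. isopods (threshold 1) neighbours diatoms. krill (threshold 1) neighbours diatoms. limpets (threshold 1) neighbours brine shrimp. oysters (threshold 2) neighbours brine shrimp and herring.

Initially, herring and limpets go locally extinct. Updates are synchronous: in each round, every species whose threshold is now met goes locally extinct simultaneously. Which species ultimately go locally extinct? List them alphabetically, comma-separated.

Round 1 — herring, limpets go locally extinct (initial).
Round 2 — checking thresholds:
  brine shrimp: 1 of 2 neighbours ≥ 1, goes locally extinct.
  flatworms: 1 of 1 neighbours ≥ 1, goes locally extinct.
  oysters: 1 of 2 neighbours < 2, not yet.
Round 3 — checking thresholds:
  oysters: 2 of 2 neighbours ≥ 2, goes locally extinct.
Round 4 — no new extinctions; cascade stops.

brine shrimp, flatworms, herring, limpets, oysters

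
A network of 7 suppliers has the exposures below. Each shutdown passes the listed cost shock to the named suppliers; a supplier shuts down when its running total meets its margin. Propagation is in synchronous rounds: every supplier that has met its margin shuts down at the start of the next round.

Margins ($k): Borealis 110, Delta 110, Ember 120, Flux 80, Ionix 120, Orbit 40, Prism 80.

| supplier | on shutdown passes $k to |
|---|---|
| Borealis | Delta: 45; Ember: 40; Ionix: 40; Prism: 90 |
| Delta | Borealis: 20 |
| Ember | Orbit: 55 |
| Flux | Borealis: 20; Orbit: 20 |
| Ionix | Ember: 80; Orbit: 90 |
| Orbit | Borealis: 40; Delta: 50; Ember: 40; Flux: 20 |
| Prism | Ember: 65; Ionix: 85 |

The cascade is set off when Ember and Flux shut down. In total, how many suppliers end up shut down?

3

Round 1 — Ember, Flux shut down (initial).
  Borealis: +20 → 20 < 110
  Orbit: +55+20 → 75 ≥ 40
Round 2 — Orbit shuts down.
  Borealis: +40 → 60 < 110
  Delta: +50 → 50 < 110
No further shutdowns.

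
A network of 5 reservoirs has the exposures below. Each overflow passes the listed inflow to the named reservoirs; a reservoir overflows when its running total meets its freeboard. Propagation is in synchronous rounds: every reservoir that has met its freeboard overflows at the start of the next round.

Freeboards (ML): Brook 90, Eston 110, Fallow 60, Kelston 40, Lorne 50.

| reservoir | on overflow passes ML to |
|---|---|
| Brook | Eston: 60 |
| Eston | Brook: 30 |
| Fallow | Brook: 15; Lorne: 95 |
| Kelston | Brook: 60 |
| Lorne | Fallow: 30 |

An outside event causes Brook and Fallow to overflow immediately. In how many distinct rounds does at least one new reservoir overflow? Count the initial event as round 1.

2

Round 1 — Brook, Fallow overflow (initial).
  Eston: +60 → 60 < 110
  Lorne: +95 → 95 ≥ 50
Round 2 — Lorne overflows.
No further overflows.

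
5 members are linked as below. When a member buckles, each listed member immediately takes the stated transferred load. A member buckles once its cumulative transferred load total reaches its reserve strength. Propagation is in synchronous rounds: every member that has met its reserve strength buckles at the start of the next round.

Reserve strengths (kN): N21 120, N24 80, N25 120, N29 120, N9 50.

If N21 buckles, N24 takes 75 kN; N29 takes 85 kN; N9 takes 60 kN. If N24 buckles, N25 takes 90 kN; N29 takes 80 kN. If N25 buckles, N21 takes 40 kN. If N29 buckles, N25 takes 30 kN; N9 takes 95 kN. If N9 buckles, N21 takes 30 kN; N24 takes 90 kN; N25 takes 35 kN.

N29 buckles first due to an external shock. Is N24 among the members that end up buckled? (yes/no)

Round 1 — N29 buckles (initial).
  N25: +30 → 30 < 120
  N9: +95 → 95 ≥ 50
Round 2 — N9 buckles.
  N21: +30 → 30 < 120
  N24: +90 → 90 ≥ 80
  N25: +35 → 65 < 120
Round 3 — N24 buckles.
  N25: +90 → 155 ≥ 120
Round 4 — N25 buckles.
  N21: +40 → 70 < 120
No further bucklings.

yes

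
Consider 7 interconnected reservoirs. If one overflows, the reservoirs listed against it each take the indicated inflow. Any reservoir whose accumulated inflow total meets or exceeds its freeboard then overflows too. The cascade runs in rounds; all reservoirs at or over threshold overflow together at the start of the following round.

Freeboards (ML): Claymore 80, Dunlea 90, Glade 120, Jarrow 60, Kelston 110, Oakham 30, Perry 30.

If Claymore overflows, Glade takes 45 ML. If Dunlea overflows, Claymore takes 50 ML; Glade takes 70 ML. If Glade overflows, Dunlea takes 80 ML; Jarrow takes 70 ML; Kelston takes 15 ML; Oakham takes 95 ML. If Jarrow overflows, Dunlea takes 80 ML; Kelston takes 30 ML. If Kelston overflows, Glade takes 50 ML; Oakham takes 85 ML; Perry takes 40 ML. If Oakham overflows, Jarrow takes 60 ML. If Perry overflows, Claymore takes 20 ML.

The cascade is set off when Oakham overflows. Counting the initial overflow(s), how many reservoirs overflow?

Round 1 — Oakham overflows (initial).
  Jarrow: +60 → 60 ≥ 60
Round 2 — Jarrow overflows.
  Dunlea: +80 → 80 < 90
  Kelston: +30 → 30 < 110
No further overflows.

2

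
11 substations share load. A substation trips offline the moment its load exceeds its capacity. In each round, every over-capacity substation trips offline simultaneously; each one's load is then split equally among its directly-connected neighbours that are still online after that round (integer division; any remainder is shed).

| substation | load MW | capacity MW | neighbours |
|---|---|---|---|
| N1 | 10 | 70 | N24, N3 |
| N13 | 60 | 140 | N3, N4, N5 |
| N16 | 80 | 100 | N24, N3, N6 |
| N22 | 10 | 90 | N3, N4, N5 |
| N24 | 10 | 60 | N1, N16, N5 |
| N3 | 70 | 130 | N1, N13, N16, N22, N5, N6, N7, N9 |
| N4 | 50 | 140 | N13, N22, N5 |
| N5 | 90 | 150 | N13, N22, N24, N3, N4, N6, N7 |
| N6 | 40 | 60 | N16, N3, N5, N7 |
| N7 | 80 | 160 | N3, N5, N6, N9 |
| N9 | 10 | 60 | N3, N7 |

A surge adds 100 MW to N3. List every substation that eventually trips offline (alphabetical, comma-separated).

N1, N16, N24, N3, N5, N6, N7, N9

Round 1 — N3 at 170 > 130. N3 trips offline.
  N3 sheds 170 MW to N1, N13, N16, N22, N5, N6, N7, N9: 21 each (2 lost).
    N1: 10+21 = 31 ≤ 70
    N13: 60+21 = 81 ≤ 140
    N16: 80+21 = 101 > 100
    N22: 10+21 = 31 ≤ 90
    N5: 90+21 = 111 ≤ 150
    N6: 40+21 = 61 > 60
    N7: 80+21 = 101 ≤ 160
    N9: 10+21 = 31 ≤ 60
Round 2 — N16, N6 trip offline.
  N16 sheds 101 MW to N24: 101 each.
    N24: 10+101 = 111 > 60
  N6 sheds 61 MW to N5, N7: 30 each (1 lost).
    N5: 111+30 = 141 ≤ 150
    N7: 101+30 = 131 ≤ 160
Round 3 — N24 trips offline.
  N24 sheds 111 MW to N1, N5: 55 each (1 lost).
    N1: 31+55 = 86 > 70
    N5: 141+55 = 196 > 150
Round 4 — N1, N5 trip offline.
  N1 sheds 86 MW: no online neighbours, lost.
  N5 sheds 196 MW to N13, N22, N4, N7: 49 each.
    N13: 81+49 = 130 ≤ 140
    N22: 31+49 = 80 ≤ 90
    N4: 50+49 = 99 ≤ 140
    N7: 131+49 = 180 > 160
Round 5 — N7 trips offline.
  N7 sheds 180 MW to N9: 180 each.
    N9: 31+180 = 211 > 60
Round 6 — N9 trips offline.
  N9 sheds 211 MW: no online neighbours, lost.
No further trips.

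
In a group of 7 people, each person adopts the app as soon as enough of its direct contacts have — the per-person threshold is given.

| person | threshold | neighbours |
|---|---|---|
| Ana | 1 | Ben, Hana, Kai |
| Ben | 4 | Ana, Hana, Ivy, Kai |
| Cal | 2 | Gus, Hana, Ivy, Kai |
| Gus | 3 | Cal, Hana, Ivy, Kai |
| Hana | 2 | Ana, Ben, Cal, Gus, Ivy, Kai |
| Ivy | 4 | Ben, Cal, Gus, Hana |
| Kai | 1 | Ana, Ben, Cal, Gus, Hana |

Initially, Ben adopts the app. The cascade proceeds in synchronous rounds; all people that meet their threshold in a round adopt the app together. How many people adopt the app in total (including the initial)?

7

Round 1 — Ben adopts the app (initial).
Round 2 — checking thresholds:
  Ana: 1 of 3 neighbours ≥ 1, adopts the app.
  Hana: 1 of 6 neighbours < 2, holds.
  Ivy: 1 of 4 neighbours < 4, holds.
  Kai: 1 of 5 neighbours ≥ 1, adopts the app.
Round 3 — checking thresholds:
  Cal: 1 of 4 neighbours < 2, holds.
  Gus: 1 of 4 neighbours < 3, holds.
  Hana: 3 of 6 neighbours ≥ 2, adopts the app.
  Ivy: 1 of 4 neighbours < 4, holds.
Round 4 — checking thresholds:
  Cal: 2 of 4 neighbours ≥ 2, adopts the app.
  Gus: 2 of 4 neighbours < 3, holds.
  Ivy: 2 of 4 neighbours < 4, holds.
Round 5 — checking thresholds:
  Gus: 3 of 4 neighbours ≥ 3, adopts the app.
  Ivy: 3 of 4 neighbours < 4, holds.
Round 6 — checking thresholds:
  Ivy: 4 of 4 neighbours ≥ 4, adopts the app.
Round 7 — no new adoptions; cascade stops.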